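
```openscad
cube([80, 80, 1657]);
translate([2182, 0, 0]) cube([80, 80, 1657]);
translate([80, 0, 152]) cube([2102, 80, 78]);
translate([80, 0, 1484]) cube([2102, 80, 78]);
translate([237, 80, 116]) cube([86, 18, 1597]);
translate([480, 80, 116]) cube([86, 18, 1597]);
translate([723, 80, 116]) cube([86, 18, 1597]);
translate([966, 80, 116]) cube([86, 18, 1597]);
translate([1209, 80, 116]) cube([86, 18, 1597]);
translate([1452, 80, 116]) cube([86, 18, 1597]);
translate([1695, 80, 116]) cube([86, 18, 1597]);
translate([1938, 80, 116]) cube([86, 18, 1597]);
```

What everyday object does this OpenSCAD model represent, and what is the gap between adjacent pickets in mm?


A fence section. The picket gap is 157 mm.

Two posts, two rails, 8 pickets — a fence section. Span 2102 mm holds 8 pickets of 86 mm with 9 equal gaps: ⌊(2102 − 8·86) / 9⌋ = 157 mm.


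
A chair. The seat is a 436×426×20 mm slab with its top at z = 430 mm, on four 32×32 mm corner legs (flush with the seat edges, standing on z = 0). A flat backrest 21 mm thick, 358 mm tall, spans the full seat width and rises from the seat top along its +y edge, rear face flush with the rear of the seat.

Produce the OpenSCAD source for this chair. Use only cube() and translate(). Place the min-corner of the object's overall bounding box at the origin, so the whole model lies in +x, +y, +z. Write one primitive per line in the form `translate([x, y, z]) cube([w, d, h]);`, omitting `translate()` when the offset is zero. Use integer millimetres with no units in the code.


translate([0, 0, 410]) cube([436, 426, 20]);
cube([32, 32, 410]);
translate([404, 0, 0]) cube([32, 32, 410]);
translate([0, 394, 0]) cube([32, 32, 410]);
translate([404, 394, 0]) cube([32, 32, 410]);
translate([0, 405, 430]) cube([436, 21, 358]);


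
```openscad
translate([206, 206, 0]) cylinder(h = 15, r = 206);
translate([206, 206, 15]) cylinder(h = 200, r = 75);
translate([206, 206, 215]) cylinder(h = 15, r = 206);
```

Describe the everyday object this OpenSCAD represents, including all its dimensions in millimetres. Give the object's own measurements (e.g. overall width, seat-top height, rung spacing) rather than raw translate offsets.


A spool: two coaxial disc flanges of radius 206 mm and thickness 15 mm, joined by a core cylinder of radius 75 mm and height 200 mm. The lower flange rests on z = 0 and the three cylinders share a vertical axis.


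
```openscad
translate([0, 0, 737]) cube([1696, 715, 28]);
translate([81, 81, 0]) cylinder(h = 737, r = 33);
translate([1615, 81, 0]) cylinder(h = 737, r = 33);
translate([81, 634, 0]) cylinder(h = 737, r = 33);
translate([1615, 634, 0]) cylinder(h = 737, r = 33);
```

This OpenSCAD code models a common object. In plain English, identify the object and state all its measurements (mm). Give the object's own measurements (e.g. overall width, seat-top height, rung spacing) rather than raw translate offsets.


A table: top 1696 mm (x) × 715 mm (y), 28 mm thick, upper face at z = 765 mm, on four round legs of 66 mm diameter, each leg's bounding box inset 48 mm from the nearest pair of top edges from z = 0 to the bottom of the top.


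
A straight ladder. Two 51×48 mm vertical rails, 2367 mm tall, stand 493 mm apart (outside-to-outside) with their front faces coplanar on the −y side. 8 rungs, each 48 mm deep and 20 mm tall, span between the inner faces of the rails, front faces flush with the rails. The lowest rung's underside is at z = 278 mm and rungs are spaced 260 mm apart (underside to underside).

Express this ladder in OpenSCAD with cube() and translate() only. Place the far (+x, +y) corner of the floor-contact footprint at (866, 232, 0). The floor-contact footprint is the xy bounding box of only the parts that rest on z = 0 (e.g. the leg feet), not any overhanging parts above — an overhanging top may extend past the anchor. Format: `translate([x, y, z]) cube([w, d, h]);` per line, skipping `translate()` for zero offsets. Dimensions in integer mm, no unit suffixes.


// rung span = 493 - 2*51 = 391
// rung[k] z = 278 + k*260
translate([373, 184, 0]) cube([51, 48, 2367]);
translate([815, 184, 0]) cube([51, 48, 2367]);
translate([424, 184, 278]) cube([391, 48, 20]);
translate([424, 184, 538]) cube([391, 48, 20]);
translate([424, 184, 798]) cube([391, 48, 20]);
translate([424, 184, 1058]) cube([391, 48, 20]);
translate([424, 184, 1318]) cube([391, 48, 20]);
translate([424, 184, 1578]) cube([391, 48, 20]);
translate([424, 184, 1838]) cube([391, 48, 20]);
translate([424, 184, 2098]) cube([391, 48, 20]);


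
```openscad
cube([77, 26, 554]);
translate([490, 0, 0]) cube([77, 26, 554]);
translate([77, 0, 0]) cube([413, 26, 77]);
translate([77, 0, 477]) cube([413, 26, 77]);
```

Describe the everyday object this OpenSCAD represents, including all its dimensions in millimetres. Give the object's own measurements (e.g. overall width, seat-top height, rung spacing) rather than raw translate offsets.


A rectangular picture frame lying in the x–z plane (depth along y). The opening is 413 mm wide (x) by 400 mm tall (z), surrounded by a border 77 mm wide on all four sides. The frame is 26 mm deep and is made of two full-height vertical stiles with two horizontal rails fitted between them.


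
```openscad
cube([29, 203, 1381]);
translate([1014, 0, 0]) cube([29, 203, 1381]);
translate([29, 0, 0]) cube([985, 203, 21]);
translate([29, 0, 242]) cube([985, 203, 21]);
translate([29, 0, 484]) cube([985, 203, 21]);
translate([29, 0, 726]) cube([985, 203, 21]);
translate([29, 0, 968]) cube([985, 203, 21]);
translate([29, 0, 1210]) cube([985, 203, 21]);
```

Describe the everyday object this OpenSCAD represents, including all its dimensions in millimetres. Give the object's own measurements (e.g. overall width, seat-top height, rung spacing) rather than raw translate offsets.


An open bookshelf. Two side panels, each 29 mm thick, 203 mm deep and 1381 mm tall, stand 1043 mm apart (outside-to-outside). Between them sit 6 shelves, each 21 mm thick and 203 mm deep, spanning the full gap between the sides. The bottom shelf rests on the floor (its underside at z = 0) and the clear gap between one shelf's top and the next shelf's underside is 221 mm.


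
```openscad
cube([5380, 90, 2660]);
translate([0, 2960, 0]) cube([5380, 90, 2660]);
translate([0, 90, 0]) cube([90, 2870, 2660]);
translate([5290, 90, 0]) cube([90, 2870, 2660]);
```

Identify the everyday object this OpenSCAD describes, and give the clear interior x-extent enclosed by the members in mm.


A house (or room) frame. The interior width is 5200 mm.

Four 2660 mm walls enclosing a rectangle with no floor or roof — a room or house frame. Outside width is 5380 mm and wall thickness is 90 mm, so the interior width is 5380 − 2 × 90 = 5200 mm.


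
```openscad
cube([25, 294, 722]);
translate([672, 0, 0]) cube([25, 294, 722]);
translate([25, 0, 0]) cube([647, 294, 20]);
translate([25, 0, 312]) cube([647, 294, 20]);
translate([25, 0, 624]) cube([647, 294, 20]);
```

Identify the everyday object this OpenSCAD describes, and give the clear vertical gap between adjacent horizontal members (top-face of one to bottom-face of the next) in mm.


A bookshelf. The clear shelf gap is 292 mm.

Two tall side panels with 3 horizontal boards between them — a bookshelf. The first two shelf undersides are at z = 0 and z = 312; with shelf thickness 20, the clear gap is 312 − 0 − 20 = 292 mm.


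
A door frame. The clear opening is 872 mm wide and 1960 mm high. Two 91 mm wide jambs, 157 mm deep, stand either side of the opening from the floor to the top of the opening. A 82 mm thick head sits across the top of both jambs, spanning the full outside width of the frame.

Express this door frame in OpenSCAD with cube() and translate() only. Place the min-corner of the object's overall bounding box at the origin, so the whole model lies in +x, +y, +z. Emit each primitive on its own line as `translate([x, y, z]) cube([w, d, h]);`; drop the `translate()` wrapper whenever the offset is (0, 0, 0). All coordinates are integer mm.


cube([91, 157, 1960]);
translate([963, 0, 0]) cube([91, 157, 1960]);
translate([0, 0, 1960]) cube([1054, 157, 82]);


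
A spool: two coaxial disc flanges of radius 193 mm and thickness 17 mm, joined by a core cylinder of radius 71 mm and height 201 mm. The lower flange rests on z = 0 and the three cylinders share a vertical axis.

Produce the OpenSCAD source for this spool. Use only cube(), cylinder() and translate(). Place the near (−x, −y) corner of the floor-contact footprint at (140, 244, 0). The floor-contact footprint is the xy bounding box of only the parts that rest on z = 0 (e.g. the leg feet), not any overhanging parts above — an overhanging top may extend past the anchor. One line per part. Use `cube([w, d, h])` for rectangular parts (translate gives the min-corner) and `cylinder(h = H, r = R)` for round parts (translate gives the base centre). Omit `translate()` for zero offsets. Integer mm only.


translate([333, 437, 0]) cylinder(h = 17, r = 193);
translate([333, 437, 17]) cylinder(h = 201, r = 71);
translate([333, 437, 218]) cylinder(h = 17, r = 193);


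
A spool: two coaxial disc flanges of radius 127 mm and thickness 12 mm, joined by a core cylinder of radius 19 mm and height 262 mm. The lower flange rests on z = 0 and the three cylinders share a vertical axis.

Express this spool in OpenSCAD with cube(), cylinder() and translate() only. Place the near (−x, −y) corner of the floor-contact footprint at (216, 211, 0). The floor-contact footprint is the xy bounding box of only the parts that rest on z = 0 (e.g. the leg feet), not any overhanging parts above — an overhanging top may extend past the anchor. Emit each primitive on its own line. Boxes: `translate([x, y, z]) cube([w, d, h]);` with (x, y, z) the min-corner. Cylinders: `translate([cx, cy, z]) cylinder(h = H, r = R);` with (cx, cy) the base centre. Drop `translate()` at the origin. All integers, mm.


translate([343, 338, 0]) cylinder(h = 12, r = 127);
translate([343, 338, 12]) cylinder(h = 262, r = 19);
translate([343, 338, 274]) cylinder(h = 12, r = 127);


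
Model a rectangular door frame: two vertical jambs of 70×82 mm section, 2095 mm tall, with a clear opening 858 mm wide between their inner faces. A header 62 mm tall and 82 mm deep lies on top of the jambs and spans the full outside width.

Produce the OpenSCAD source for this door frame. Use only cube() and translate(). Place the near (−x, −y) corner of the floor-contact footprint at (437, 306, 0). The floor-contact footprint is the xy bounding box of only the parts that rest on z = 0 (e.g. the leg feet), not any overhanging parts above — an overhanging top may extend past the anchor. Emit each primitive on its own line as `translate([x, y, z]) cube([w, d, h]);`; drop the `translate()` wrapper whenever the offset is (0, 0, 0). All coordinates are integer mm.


translate([437, 306, 0]) cube([70, 82, 2095]);
translate([1365, 306, 0]) cube([70, 82, 2095]);
translate([437, 306, 2095]) cube([998, 82, 62]);


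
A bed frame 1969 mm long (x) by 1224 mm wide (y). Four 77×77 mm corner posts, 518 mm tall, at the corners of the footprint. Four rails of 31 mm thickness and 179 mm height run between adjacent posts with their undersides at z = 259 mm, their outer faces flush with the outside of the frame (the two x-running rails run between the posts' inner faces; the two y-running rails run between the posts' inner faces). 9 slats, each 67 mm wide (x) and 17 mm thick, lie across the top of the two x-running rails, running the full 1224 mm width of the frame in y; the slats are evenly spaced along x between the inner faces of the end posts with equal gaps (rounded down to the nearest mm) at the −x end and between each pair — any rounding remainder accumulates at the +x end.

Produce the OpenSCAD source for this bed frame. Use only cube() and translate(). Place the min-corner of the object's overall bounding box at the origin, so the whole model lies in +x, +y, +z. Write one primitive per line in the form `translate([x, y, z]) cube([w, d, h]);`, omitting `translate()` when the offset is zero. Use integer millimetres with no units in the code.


cube([77, 77, 518]);
translate([0, 1147, 0]) cube([77, 77, 518]);
translate([1892, 0, 0]) cube([77, 77, 518]);
translate([1892, 1147, 0]) cube([77, 77, 518]);
translate([77, 0, 259]) cube([1815, 31, 179]);
translate([77, 1193, 259]) cube([1815, 31, 179]);
translate([0, 77, 259]) cube([31, 1070, 179]);
translate([1938, 77, 259]) cube([31, 1070, 179]);
translate([198, 0, 438]) cube([67, 1224, 17]);
translate([386, 0, 438]) cube([67, 1224, 17]);
translate([574, 0, 438]) cube([67, 1224, 17]);
translate([762, 0, 438]) cube([67, 1224, 17]);
translate([950, 0, 438]) cube([67, 1224, 17]);
translate([1138, 0, 438]) cube([67, 1224, 17]);
translate([1326, 0, 438]) cube([67, 1224, 17]);
translate([1514, 0, 438]) cube([67, 1224, 17]);
translate([1702, 0, 438]) cube([67, 1224, 17]);


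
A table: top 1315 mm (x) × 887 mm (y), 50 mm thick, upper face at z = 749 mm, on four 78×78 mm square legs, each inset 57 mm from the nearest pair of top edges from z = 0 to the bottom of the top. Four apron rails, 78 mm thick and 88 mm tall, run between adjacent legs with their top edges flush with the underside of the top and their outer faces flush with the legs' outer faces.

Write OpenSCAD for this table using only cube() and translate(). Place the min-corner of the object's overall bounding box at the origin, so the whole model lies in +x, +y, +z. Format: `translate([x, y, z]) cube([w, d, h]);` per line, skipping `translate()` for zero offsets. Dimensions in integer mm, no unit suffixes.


translate([0, 0, 699]) cube([1315, 887, 50]);
translate([57, 57, 0]) cube([78, 78, 699]);
translate([1180, 57, 0]) cube([78, 78, 699]);
translate([57, 752, 0]) cube([78, 78, 699]);
translate([1180, 752, 0]) cube([78, 78, 699]);
translate([135, 57, 611]) cube([1045, 78, 88]);
translate([135, 752, 611]) cube([1045, 78, 88]);
translate([57, 135, 611]) cube([78, 617, 88]);
translate([1180, 135, 611]) cube([78, 617, 88]);


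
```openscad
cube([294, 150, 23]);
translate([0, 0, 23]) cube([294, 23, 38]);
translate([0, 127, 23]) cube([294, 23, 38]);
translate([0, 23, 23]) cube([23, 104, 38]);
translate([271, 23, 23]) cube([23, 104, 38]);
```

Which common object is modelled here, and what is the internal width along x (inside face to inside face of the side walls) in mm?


An open box. The internal width is 248 mm.

A 294×150 base slab with four walls standing on it — an open box. The base is 294 mm wide and the walls are 23 mm thick, so the internal width is 294 − 2 × 23 = 248 mm.


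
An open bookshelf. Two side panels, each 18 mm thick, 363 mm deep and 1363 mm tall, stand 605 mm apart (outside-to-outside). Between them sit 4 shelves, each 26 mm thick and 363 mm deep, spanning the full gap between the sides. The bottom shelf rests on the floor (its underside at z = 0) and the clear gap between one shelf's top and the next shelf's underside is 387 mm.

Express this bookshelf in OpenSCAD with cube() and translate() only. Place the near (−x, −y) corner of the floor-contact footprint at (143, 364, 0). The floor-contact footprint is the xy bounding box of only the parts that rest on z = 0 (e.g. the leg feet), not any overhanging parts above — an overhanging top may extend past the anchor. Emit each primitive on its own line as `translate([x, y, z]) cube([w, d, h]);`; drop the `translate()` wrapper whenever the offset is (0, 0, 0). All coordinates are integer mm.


translate([143, 364, 0]) cube([18, 363, 1363]);
translate([730, 364, 0]) cube([18, 363, 1363]);
translate([161, 364, 0]) cube([569, 363, 26]);
translate([161, 364, 413]) cube([569, 363, 26]);
translate([161, 364, 826]) cube([569, 363, 26]);
translate([161, 364, 1239]) cube([569, 363, 26]);


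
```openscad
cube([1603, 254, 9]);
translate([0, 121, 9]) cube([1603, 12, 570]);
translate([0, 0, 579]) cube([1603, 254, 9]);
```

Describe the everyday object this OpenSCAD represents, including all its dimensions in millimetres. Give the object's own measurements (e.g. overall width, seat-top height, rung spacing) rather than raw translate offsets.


An I-beam lying along x, 1603 mm long. Overall section height 588 mm. Two flanges 254 mm wide (y) and 9 mm thick, one on the floor and one at the top; a web 12 mm thick runs between them, centred on the flange width.


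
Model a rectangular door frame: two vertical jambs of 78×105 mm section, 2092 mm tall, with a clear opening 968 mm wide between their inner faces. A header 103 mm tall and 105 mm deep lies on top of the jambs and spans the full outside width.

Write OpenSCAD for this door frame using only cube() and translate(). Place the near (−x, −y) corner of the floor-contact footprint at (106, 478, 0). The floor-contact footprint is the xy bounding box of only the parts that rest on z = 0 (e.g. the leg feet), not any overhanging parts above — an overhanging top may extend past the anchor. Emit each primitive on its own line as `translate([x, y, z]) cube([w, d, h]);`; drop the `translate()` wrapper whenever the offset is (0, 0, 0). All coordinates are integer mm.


translate([106, 478, 0]) cube([78, 105, 2092]);
translate([1152, 478, 0]) cube([78, 105, 2092]);
translate([106, 478, 2092]) cube([1124, 105, 103]);


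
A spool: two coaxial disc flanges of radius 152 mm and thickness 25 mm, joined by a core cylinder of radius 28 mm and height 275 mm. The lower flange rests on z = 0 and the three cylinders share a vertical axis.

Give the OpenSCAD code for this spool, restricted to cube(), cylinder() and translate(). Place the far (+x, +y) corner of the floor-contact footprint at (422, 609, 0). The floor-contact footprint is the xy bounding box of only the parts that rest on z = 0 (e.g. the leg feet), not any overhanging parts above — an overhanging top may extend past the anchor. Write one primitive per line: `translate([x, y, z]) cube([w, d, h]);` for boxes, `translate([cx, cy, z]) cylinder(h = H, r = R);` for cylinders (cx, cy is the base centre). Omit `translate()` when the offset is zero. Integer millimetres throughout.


translate([270, 457, 0]) cylinder(h = 25, r = 152);
translate([270, 457, 25]) cylinder(h = 275, r = 28);
translate([270, 457, 300]) cylinder(h = 25, r = 152);


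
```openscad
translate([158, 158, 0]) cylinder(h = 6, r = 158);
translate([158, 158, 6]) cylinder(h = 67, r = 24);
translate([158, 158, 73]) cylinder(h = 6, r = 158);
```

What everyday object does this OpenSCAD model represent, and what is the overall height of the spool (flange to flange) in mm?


A spool. The overall height is 79 mm.

Three coaxial cylinders, large–small–large — a spool. Two 6 mm flanges and a 67 mm core give 6 + 67 + 6 = 79 mm.


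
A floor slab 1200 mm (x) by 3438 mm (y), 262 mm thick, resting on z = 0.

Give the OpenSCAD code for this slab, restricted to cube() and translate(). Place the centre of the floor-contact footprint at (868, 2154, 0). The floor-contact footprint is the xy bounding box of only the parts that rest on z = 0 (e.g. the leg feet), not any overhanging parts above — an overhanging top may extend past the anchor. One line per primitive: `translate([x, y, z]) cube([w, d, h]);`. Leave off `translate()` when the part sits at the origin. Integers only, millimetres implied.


translate([268, 435, 0]) cube([1200, 3438, 262]);


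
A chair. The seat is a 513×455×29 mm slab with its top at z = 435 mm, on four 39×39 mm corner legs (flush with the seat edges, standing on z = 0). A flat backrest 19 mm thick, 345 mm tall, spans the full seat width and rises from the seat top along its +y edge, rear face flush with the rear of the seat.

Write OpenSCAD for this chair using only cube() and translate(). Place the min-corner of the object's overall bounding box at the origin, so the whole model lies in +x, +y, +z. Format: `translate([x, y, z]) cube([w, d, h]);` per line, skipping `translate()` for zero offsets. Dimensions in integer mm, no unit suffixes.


translate([0, 0, 406]) cube([513, 455, 29]);
cube([39, 39, 406]);
translate([474, 0, 0]) cube([39, 39, 406]);
translate([0, 416, 0]) cube([39, 39, 406]);
translate([474, 416, 0]) cube([39, 39, 406]);
translate([0, 436, 435]) cube([513, 19, 345]);


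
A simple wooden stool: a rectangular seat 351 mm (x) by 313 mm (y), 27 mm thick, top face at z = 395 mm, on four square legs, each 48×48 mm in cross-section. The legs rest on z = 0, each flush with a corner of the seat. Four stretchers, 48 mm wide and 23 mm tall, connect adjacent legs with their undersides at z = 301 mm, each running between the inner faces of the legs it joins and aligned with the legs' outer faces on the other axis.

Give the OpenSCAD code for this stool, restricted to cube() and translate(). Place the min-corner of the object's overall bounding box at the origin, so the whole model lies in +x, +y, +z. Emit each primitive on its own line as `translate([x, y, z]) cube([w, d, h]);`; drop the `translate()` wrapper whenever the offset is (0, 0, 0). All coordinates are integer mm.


// leg_h = 395 - 27 = 368
// stretcher span = 351 - 2*48 = 255
translate([0, 0, 368]) cube([351, 313, 27]);
cube([48, 48, 368]);
translate([303, 0, 0]) cube([48, 48, 368]);
translate([0, 265, 0]) cube([48, 48, 368]);
translate([303, 265, 0]) cube([48, 48, 368]);
translate([48, 0, 301]) cube([255, 48, 23]);
translate([48, 265, 301]) cube([255, 48, 23]);
translate([0, 48, 301]) cube([48, 217, 23]);
translate([303, 48, 301]) cube([48, 217, 23]);


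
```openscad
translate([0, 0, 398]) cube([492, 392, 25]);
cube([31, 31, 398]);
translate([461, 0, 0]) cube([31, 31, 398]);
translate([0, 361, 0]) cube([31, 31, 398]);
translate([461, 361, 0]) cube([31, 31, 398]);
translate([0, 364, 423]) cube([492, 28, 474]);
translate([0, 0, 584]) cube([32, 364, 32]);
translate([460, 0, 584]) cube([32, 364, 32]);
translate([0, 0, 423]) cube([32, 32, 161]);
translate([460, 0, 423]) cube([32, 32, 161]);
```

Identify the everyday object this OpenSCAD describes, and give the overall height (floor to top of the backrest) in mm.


A chair. The overall height is 897 mm.

A slab on four corner posts with a tall panel at the back — a chair. The seat slab sits at z = 398 with thickness 25, and the 474 mm backrest starts at the seat top, so the overall height is 398 + 25 + 474 = 897 mm.


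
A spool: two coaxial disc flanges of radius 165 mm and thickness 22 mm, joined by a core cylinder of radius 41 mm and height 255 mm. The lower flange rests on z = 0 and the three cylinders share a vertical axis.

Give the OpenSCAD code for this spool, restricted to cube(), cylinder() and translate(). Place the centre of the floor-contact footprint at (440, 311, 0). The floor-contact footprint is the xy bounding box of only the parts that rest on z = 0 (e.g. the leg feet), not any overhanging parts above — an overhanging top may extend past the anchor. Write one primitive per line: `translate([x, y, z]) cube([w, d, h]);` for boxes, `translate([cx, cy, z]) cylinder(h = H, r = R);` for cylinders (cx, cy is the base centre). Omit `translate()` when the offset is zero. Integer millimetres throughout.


translate([440, 311, 0]) cylinder(h = 22, r = 165);
translate([440, 311, 22]) cylinder(h = 255, r = 41);
translate([440, 311, 277]) cylinder(h = 22, r = 165);


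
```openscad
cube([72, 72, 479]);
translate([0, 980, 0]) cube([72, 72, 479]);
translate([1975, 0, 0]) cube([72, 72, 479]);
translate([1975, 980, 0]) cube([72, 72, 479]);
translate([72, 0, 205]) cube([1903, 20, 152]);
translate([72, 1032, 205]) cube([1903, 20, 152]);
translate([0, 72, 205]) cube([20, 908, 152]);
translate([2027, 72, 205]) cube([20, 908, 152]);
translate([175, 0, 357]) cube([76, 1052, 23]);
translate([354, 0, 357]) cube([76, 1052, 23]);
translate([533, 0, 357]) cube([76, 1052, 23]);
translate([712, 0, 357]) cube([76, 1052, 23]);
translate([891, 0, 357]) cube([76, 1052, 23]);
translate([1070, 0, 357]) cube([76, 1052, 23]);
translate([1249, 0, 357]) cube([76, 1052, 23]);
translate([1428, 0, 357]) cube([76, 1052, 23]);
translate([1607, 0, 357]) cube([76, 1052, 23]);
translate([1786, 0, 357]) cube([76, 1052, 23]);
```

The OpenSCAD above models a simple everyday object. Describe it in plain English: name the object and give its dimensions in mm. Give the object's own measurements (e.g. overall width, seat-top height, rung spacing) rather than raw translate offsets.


A bed frame 2047 mm long (x) by 1052 mm wide (y). Four 72×72 mm corner posts, 479 mm tall, at the corners of the footprint. Four rails of 20 mm thickness and 152 mm height run between adjacent posts with their undersides at z = 205 mm, their outer faces flush with the outside of the frame (the two x-running rails run between the posts' inner faces; the two y-running rails run between the posts' inner faces). 10 slats, each 76 mm wide (x) and 23 mm thick, lie across the top of the two x-running rails, running the full 1052 mm width of the frame in y; along x they sit between the end posts with a 103 mm gap after the −x posts and between neighbouring slats, leaving 113 mm before the +x posts.


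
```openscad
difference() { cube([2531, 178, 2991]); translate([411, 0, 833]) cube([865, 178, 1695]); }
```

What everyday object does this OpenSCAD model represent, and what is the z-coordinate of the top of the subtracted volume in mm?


A wall with a window opening. The window head height is 2528 mm.

A wall with a rectangular opening subtracted — a window. Sill at z = 833, opening 1695 mm tall, so the head is at 833 + 1695 = 2528 mm.


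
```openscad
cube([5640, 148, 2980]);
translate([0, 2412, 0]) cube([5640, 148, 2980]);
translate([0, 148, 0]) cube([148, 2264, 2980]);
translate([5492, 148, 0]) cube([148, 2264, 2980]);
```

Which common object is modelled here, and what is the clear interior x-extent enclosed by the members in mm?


A house (or room) frame. The interior width is 5344 mm.

Four 2980 mm walls enclosing a rectangle with no floor or roof — a room or house frame. Outside width is 5640 mm and wall thickness is 148 mm, so the interior width is 5640 − 2 × 148 = 5344 mm.


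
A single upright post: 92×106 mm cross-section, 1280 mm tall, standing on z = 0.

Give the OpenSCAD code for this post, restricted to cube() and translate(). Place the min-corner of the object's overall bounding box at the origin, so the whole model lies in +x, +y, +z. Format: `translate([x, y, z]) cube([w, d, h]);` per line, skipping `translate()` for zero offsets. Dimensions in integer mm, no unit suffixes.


cube([92, 106, 1280]);


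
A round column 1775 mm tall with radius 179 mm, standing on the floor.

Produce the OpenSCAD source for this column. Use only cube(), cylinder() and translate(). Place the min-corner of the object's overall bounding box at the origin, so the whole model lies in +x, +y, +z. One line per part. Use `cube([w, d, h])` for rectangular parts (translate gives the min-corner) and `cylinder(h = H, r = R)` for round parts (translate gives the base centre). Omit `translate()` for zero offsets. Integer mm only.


translate([179, 179, 0]) cylinder(h = 1775, r = 179);


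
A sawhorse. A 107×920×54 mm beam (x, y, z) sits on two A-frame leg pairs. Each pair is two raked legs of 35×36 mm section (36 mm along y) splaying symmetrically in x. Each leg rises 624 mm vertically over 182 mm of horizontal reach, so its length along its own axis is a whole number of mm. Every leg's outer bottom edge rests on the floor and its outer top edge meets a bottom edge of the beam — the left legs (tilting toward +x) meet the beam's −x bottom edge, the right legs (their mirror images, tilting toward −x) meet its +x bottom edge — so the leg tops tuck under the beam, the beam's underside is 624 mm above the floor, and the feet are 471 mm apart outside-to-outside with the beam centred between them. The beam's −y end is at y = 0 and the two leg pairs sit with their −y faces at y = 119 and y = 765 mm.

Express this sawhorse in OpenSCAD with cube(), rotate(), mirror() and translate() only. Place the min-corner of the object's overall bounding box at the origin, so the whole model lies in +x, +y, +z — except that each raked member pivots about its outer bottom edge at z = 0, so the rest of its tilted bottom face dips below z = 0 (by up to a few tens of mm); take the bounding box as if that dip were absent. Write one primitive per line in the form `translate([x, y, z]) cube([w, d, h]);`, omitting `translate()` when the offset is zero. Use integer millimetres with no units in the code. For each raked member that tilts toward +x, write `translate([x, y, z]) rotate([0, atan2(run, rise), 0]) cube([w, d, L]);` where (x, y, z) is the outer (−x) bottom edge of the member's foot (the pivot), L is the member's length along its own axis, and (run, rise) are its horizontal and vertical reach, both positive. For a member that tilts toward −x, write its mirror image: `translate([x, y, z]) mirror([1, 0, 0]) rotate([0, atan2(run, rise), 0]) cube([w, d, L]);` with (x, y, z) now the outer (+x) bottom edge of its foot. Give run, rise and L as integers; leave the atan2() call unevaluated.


translate([182, 0, 624]) cube([107, 920, 54]);
translate([0, 119, 0]) rotate([0, atan2(182, 624), 0]) cube([35, 36, 650]);
translate([471, 119, 0]) mirror([1, 0, 0]) rotate([0, atan2(182, 624), 0]) cube([35, 36, 650]);
translate([0, 765, 0]) rotate([0, atan2(182, 624), 0]) cube([35, 36, 650]);
translate([471, 765, 0]) mirror([1, 0, 0]) rotate([0, atan2(182, 624), 0]) cube([35, 36, 650]);


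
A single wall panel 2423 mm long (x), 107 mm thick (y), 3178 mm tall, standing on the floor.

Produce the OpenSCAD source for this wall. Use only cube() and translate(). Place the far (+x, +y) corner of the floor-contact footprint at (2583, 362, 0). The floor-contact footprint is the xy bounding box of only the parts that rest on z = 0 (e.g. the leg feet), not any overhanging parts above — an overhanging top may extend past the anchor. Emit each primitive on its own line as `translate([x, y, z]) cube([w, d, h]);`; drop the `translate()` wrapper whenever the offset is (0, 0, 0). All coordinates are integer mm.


translate([160, 255, 0]) cube([2423, 107, 3178]);


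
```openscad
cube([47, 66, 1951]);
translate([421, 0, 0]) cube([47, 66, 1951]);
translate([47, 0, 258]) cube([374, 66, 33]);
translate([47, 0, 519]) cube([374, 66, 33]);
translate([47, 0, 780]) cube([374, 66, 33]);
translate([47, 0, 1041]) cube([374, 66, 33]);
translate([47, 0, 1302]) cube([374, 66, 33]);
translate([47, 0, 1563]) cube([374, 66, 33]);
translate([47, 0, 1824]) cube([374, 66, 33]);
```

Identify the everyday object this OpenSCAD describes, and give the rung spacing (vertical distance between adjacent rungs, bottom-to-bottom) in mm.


A ladder. The rung spacing is 261 mm.

Two tall 47×66 posts with 7 short bars between them — a ladder. Adjacent rungs sit at z = 258 and z = 519, so the spacing is 519 − 258 = 261 mm.


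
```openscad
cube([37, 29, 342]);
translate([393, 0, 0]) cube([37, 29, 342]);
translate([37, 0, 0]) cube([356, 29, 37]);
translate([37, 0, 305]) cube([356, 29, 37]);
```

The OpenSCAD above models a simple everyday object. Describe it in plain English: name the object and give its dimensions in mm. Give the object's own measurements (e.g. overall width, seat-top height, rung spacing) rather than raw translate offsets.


A rectangular picture frame lying in the x–z plane (depth along y). The opening is 356 mm wide (x) by 268 mm tall (z), surrounded by a border 37 mm wide on all four sides. The frame is 29 mm deep and is made of two full-height vertical stiles with two horizontal rails fitted between them.


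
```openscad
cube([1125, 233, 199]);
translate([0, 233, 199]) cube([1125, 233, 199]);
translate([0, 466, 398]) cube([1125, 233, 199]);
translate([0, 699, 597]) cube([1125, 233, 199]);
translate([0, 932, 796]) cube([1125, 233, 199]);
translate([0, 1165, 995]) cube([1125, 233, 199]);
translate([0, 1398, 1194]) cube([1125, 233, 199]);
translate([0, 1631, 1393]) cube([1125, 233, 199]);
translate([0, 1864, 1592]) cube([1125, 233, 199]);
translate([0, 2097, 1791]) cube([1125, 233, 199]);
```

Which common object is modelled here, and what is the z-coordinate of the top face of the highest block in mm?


A staircase. The total rise is 1990 mm.

10 identical blocks, each offset up and back from the previous — a staircase. Each step is 199 mm tall and there are 10 of them, so the total rise is 10 × 199 = 1990 mm.


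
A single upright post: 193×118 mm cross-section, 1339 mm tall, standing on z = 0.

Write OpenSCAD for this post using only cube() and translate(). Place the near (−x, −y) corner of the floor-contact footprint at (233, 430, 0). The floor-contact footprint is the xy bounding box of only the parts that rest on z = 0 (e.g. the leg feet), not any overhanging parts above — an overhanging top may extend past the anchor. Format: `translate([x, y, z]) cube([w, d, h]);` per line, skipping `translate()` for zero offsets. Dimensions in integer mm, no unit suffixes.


translate([233, 430, 0]) cube([193, 118, 1339]);


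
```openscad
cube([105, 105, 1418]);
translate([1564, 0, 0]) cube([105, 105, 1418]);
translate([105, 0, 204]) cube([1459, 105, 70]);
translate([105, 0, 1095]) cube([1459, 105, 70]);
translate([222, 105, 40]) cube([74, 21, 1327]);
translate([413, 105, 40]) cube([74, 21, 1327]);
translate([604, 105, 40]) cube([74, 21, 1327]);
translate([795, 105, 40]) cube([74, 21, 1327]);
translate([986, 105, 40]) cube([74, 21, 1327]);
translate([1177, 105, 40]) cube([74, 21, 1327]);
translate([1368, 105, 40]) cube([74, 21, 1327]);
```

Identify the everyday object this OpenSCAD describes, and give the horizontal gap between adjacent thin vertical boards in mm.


A fence section. The picket gap is 117 mm.

Two posts, two rails, 7 pickets — a fence section. Span 1459 mm holds 7 pickets of 74 mm with 8 equal gaps: ⌊(1459 − 7·74) / 8⌋ = 117 mm.


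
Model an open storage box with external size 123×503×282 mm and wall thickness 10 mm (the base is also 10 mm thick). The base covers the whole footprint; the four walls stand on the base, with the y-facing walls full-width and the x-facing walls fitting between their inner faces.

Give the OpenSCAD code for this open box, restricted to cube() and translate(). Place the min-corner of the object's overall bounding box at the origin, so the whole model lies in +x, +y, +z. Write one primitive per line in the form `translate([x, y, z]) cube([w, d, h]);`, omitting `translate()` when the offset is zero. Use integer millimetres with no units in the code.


cube([123, 503, 10]);
translate([0, 0, 10]) cube([123, 10, 272]);
translate([0, 493, 10]) cube([123, 10, 272]);
translate([0, 10, 10]) cube([10, 483, 272]);
translate([113, 10, 10]) cube([10, 483, 272]);


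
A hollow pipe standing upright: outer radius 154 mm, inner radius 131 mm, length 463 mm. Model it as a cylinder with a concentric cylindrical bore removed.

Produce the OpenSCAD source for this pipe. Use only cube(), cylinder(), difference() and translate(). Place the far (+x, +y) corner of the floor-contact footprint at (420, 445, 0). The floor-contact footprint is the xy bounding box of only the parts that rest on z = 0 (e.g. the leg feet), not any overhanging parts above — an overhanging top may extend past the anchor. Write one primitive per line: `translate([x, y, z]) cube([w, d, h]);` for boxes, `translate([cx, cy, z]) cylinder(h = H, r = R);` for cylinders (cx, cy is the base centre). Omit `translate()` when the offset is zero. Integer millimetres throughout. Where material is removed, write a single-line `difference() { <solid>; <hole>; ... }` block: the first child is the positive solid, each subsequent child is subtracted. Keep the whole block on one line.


difference() { translate([266, 291, 0]) cylinder(h = 463, r = 154); translate([266, 291, 0]) cylinder(h = 463, r = 131); }


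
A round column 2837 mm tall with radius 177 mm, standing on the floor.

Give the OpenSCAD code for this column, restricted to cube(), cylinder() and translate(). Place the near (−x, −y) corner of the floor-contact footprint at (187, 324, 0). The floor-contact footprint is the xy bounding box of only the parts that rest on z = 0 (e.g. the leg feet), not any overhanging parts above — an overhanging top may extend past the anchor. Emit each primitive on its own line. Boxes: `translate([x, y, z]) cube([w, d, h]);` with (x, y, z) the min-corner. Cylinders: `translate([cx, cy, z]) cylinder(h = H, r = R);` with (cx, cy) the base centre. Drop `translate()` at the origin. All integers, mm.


translate([364, 501, 0]) cylinder(h = 2837, r = 177);


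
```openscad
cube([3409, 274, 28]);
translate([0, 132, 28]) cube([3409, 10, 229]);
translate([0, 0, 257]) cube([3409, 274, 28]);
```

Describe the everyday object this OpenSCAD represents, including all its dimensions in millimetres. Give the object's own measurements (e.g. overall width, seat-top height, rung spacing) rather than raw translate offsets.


An I-beam lying along x, 3409 mm long. Overall section height 285 mm. Two flanges 274 mm wide (y) and 28 mm thick, one on the floor and one at the top; a web 10 mm thick runs between them, centred on the flange width.


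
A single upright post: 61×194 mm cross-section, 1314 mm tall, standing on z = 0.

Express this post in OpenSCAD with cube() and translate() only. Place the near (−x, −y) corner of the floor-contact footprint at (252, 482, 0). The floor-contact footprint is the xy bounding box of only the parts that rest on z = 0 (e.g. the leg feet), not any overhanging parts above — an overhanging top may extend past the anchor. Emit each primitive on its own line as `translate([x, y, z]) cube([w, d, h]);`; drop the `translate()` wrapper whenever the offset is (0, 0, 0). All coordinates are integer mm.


translate([252, 482, 0]) cube([61, 194, 1314]);


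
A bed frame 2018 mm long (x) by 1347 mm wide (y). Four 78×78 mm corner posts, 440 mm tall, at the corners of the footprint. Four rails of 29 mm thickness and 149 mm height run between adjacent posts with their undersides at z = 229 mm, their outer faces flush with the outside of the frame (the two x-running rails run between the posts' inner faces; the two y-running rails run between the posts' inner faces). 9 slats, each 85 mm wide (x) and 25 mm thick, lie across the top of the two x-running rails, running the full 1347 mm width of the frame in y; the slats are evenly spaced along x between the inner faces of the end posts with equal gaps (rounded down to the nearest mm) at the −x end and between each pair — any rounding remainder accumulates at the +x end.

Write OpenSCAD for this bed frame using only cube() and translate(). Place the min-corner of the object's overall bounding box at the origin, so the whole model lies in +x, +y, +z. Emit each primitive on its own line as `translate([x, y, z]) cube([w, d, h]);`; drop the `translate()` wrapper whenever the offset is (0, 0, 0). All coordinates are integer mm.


cube([78, 78, 440]);
translate([0, 1269, 0]) cube([78, 78, 440]);
translate([1940, 0, 0]) cube([78, 78, 440]);
translate([1940, 1269, 0]) cube([78, 78, 440]);
translate([78, 0, 229]) cube([1862, 29, 149]);
translate([78, 1318, 229]) cube([1862, 29, 149]);
translate([0, 78, 229]) cube([29, 1191, 149]);
translate([1989, 78, 229]) cube([29, 1191, 149]);
translate([187, 0, 378]) cube([85, 1347, 25]);
translate([381, 0, 378]) cube([85, 1347, 25]);
translate([575, 0, 378]) cube([85, 1347, 25]);
translate([769, 0, 378]) cube([85, 1347, 25]);
translate([963, 0, 378]) cube([85, 1347, 25]);
translate([1157, 0, 378]) cube([85, 1347, 25]);
translate([1351, 0, 378]) cube([85, 1347, 25]);
translate([1545, 0, 378]) cube([85, 1347, 25]);
translate([1739, 0, 378]) cube([85, 1347, 25]);


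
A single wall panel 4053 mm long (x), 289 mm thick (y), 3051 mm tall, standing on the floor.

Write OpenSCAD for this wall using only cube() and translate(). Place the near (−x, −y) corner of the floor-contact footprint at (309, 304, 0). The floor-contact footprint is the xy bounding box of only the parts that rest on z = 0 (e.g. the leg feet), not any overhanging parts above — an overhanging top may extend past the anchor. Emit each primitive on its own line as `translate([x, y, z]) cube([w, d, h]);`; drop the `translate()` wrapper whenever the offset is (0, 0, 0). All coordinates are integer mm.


translate([309, 304, 0]) cube([4053, 289, 3051]);
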